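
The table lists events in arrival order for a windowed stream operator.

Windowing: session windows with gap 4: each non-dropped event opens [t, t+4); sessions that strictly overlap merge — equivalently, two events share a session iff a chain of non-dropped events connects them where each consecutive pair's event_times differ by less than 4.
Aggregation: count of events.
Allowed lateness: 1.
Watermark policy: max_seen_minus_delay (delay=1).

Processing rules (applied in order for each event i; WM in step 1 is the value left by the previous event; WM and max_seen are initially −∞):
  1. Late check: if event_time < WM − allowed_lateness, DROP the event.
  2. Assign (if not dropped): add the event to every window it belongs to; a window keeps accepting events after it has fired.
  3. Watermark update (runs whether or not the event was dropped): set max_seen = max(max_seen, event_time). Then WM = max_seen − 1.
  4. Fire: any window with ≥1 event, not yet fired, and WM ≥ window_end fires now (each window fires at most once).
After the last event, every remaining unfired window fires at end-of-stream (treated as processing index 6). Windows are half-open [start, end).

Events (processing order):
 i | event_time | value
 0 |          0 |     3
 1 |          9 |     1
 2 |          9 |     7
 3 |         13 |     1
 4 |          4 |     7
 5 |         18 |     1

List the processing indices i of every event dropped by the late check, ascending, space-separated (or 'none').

4

i=0 t=0 v=3: → [0,4); WM=-1
i=1 t=9 v=1: → [9,13); WM=8
i=2 t=9 v=7: → [9,13); WM=8
i=3 t=13 v=1: → [13,17); WM=12
i=4 t=4 v=7: DROP (t<12-1); WM=12
i=5 t=18 v=1: → [18,22); WM=17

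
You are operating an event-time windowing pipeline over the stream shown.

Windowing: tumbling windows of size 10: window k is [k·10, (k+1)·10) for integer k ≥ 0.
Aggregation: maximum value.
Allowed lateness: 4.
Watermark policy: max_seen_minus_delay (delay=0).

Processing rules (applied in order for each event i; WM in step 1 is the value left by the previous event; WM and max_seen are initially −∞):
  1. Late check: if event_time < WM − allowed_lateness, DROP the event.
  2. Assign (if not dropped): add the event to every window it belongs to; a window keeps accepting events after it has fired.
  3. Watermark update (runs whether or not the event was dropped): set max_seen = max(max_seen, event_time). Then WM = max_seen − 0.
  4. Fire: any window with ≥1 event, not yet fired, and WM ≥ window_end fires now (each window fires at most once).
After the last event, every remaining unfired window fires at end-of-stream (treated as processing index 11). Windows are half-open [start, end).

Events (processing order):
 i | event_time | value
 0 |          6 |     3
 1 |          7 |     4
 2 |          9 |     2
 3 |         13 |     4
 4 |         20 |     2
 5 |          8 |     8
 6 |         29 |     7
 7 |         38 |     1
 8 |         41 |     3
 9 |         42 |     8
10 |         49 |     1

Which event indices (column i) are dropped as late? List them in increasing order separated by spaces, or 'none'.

i=0 t=6 v=3: → [0,10); WM=6
i=1 t=7 v=4: → [0,10); WM=7
i=2 t=9 v=2: → [0,10); WM=9
i=3 t=13 v=4: → [10,20); WM=13; [0,10) fires=4
i=4 t=20 v=2: → [20,30); WM=20; [10,20) fires=4
i=5 t=8 v=8: DROP (t<20-4); WM=20
i=6 t=29 v=7: → [20,30); WM=29
i=7 t=38 v=1: → [30,40); WM=38; [20,30) fires=7
i=8 t=41 v=3: → [40,50); WM=41; [30,40) fires=1
i=9 t=42 v=8: → [40,50); WM=42
i=10 t=49 v=1: → [40,50); WM=49

5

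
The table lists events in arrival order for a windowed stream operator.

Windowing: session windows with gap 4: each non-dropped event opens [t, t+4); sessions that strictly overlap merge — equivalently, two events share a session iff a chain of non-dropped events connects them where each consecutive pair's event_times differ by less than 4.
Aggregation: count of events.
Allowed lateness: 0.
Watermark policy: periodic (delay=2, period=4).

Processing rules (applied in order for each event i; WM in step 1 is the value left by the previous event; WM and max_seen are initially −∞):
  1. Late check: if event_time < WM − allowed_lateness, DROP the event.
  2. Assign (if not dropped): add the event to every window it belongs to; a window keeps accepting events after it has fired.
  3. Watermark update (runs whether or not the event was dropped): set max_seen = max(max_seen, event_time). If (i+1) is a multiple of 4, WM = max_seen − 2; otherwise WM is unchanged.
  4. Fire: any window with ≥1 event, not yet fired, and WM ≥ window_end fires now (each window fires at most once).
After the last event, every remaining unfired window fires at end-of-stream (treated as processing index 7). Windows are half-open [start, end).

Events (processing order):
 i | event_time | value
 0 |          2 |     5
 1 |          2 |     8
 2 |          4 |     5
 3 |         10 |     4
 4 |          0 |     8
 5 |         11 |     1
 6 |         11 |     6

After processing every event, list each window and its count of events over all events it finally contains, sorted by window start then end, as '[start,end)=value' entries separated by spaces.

i=0 t=2 v=5: → [2,6); WM=−∞
i=1 t=2 v=8: → [2,6); WM=−∞
i=2 t=4 v=5: → [2,8); WM=−∞
i=3 t=10 v=4: → [10,14); WM=8
i=4 t=0 v=8: DROP (t<8-0); WM=8
i=5 t=11 v=1: → [10,15); WM=8
i=6 t=11 v=6: → [10,15); WM=8

[2,8)=3 [10,15)=3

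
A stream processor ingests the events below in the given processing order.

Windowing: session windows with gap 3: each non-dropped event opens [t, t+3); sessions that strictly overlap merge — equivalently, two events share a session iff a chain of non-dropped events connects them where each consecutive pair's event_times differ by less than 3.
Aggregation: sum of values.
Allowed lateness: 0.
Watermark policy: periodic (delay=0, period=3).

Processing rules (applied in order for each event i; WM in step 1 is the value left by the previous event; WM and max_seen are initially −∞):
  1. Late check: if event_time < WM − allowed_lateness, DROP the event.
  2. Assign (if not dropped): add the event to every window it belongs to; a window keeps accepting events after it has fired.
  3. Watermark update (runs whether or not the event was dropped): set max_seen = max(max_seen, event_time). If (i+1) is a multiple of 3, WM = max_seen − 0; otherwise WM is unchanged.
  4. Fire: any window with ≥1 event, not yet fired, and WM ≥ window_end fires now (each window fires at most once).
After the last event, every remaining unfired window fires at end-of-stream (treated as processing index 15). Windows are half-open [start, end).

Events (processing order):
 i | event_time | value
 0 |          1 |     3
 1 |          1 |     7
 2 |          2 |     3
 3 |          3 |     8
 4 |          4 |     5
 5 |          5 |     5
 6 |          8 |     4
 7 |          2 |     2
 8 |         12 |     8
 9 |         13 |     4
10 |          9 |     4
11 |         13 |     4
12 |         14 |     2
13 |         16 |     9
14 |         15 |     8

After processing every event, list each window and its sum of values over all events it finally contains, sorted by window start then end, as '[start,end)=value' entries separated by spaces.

i=0 t=1 v=3: → [1,4); WM=−∞
i=1 t=1 v=7: → [1,4); WM=−∞
i=2 t=2 v=3: → [1,5); WM=2
i=3 t=3 v=8: → [1,6); WM=2
i=4 t=4 v=5: → [1,7); WM=2
i=5 t=5 v=5: → [1,8); WM=5
i=6 t=8 v=4: → [8,11); WM=5
i=7 t=2 v=2: DROP (t<5-0); WM=5
i=8 t=12 v=8: → [12,15); WM=12
i=9 t=13 v=4: → [12,16); WM=12
i=10 t=9 v=4: DROP (t<12-0); WM=12
i=11 t=13 v=4: → [12,16); WM=13
i=12 t=14 v=2: → [12,17); WM=13
i=13 t=16 v=9: → [12,19); WM=13
i=14 t=15 v=8: → [12,19); WM=16

[1,8)=31 [8,11)=4 [12,19)=35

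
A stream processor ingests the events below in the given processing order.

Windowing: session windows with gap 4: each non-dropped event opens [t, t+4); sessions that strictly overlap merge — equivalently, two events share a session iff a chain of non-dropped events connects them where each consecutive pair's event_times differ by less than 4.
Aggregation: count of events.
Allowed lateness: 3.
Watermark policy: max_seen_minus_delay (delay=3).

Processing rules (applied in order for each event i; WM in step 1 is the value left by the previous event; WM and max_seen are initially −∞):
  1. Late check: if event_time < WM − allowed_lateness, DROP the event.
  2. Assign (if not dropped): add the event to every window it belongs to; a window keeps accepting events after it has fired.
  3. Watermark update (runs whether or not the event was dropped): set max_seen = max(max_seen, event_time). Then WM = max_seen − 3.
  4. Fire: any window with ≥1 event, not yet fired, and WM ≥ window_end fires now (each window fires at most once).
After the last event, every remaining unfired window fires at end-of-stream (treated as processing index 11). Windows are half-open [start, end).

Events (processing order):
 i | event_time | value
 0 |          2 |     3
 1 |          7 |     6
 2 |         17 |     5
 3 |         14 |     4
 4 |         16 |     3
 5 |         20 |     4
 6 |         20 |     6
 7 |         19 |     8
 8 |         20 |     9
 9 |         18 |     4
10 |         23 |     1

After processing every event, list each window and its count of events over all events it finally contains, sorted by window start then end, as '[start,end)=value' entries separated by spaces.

i=0 t=2 v=3: → [2,6); WM=-1
i=1 t=7 v=6: → [7,11); WM=4
i=2 t=17 v=5: → [17,21); WM=14
i=3 t=14 v=4: → [14,21); WM=14
i=4 t=16 v=3: → [14,21); WM=14
i=5 t=20 v=4: → [14,24); WM=17
i=6 t=20 v=6: → [14,24); WM=17
i=7 t=19 v=8: → [14,24); WM=17
i=8 t=20 v=9: → [14,24); WM=17
i=9 t=18 v=4: → [14,24); WM=17
i=10 t=23 v=1: → [14,27); WM=20

[2,6)=1 [7,11)=1 [14,27)=9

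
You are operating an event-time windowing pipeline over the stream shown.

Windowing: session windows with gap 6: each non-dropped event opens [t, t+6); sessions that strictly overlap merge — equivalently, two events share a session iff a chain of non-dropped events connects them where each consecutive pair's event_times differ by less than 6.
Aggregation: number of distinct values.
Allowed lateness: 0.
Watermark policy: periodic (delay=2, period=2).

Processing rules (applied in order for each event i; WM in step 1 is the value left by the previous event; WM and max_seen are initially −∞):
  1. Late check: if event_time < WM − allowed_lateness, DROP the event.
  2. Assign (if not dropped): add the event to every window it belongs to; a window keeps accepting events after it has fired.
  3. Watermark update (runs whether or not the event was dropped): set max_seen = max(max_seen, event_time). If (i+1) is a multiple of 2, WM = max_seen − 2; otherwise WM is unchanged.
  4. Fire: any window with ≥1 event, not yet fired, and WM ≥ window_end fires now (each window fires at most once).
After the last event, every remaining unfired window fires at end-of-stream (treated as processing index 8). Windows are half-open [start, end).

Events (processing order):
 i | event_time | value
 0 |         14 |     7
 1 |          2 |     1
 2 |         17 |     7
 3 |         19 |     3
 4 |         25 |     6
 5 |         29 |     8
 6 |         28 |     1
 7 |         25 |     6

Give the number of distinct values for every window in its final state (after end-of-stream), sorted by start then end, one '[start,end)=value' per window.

i=0 t=14 v=7: → [14,20); WM=−∞
i=1 t=2 v=1: → [2,8); WM=12
i=2 t=17 v=7: → [14,23); WM=12
i=3 t=19 v=3: → [14,25); WM=17
i=4 t=25 v=6: → [25,31); WM=17
i=5 t=29 v=8: → [25,35); WM=27
i=6 t=28 v=1: → [25,35); WM=27
i=7 t=25 v=6: DROP (t<27-0); WM=27

[2,8)=1 [14,25)=2 [25,35)=3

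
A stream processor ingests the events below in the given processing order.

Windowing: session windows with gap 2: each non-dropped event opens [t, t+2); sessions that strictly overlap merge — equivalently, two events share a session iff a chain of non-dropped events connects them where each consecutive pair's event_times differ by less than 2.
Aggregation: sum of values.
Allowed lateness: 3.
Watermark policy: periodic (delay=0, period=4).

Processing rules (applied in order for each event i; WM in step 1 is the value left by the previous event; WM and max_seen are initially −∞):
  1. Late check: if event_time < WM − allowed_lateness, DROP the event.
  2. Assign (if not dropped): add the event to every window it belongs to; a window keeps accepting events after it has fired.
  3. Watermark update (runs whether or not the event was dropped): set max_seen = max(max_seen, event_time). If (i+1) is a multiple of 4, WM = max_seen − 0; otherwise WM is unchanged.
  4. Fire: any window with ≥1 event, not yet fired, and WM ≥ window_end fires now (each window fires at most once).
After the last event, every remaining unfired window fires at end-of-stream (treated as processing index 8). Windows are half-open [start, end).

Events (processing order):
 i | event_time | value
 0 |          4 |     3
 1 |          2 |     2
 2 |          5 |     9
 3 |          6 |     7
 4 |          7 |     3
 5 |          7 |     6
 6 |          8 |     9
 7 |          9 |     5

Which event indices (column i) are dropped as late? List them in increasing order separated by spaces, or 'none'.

none

i=0 t=4 v=3: → [4,6); WM=−∞
i=1 t=2 v=2: → [2,4); WM=−∞
i=2 t=5 v=9: → [4,7); WM=−∞
i=3 t=6 v=7: → [4,8); WM=6
i=4 t=7 v=3: → [4,9); WM=6
i=5 t=7 v=6: → [4,9); WM=6
i=6 t=8 v=9: → [4,10); WM=6
i=7 t=9 v=5: → [4,11); WM=9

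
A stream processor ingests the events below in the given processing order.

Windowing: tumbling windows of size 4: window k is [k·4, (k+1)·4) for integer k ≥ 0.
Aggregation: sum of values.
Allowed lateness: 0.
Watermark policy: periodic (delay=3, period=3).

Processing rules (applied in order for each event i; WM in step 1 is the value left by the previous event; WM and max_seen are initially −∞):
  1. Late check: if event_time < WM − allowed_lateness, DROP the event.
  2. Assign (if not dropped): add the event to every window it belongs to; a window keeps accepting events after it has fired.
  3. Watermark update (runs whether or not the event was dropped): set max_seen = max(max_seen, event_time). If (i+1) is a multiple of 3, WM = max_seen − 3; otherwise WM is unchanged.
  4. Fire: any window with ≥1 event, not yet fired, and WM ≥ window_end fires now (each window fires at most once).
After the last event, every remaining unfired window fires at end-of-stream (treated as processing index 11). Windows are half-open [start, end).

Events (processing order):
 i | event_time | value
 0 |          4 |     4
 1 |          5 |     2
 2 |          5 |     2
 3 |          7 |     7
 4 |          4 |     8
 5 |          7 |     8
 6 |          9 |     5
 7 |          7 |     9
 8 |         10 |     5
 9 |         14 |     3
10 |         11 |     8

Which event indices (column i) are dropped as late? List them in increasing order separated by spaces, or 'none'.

none

i=0 t=4 v=4: → [4,8); WM=−∞
i=1 t=5 v=2: → [4,8); WM=−∞
i=2 t=5 v=2: → [4,8); WM=2
i=3 t=7 v=7: → [4,8); WM=2
i=4 t=4 v=8: → [4,8); WM=2
i=5 t=7 v=8: → [4,8); WM=4
i=6 t=9 v=5: → [8,12); WM=4
i=7 t=7 v=9: → [4,8); WM=4
i=8 t=10 v=5: → [8,12); WM=7
i=9 t=14 v=3: → [12,16); WM=7
i=10 t=11 v=8: → [8,12); WM=7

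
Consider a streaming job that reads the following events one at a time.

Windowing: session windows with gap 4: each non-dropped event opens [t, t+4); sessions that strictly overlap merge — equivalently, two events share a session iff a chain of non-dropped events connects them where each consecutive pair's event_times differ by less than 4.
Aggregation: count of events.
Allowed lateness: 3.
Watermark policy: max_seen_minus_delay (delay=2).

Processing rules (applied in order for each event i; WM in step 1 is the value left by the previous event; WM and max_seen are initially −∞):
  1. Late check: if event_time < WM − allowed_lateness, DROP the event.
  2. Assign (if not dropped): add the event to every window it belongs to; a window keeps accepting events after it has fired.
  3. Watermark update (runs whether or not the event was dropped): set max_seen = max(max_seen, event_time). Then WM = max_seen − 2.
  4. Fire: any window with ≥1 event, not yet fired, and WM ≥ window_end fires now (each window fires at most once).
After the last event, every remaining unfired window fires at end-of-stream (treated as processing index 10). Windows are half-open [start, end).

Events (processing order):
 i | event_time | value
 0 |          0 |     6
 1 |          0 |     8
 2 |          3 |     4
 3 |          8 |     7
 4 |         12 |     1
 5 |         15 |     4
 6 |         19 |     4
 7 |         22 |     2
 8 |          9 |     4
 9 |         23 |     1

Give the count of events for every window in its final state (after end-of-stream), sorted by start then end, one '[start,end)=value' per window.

i=0 t=0 v=6: → [0,4); WM=-2
i=1 t=0 v=8: → [0,4); WM=-2
i=2 t=3 v=4: → [0,7); WM=1
i=3 t=8 v=7: → [8,12); WM=6
i=4 t=12 v=1: → [12,16); WM=10
i=5 t=15 v=4: → [12,19); WM=13
i=6 t=19 v=4: → [19,23); WM=17
i=7 t=22 v=2: → [19,26); WM=20
i=8 t=9 v=4: DROP (t<20-3); WM=20
i=9 t=23 v=1: → [19,27); WM=21

[0,7)=3 [8,12)=1 [12,19)=2 [19,27)=3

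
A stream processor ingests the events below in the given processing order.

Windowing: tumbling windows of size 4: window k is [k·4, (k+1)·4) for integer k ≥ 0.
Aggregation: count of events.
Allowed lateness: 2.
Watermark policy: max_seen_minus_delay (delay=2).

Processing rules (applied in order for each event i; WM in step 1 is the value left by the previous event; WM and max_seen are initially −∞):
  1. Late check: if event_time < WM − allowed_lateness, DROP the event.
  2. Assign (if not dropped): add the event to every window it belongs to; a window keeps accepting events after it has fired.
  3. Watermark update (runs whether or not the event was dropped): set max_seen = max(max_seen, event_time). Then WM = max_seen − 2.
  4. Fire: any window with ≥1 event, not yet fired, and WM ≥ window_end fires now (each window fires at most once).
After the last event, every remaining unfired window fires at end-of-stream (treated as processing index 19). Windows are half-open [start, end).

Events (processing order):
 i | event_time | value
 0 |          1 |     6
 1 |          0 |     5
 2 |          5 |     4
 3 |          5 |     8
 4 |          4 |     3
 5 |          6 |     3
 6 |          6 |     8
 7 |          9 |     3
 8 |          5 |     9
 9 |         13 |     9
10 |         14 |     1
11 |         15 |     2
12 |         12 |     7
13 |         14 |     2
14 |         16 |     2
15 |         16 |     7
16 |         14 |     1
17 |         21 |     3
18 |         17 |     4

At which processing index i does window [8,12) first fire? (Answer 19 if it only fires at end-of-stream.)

i=0 t=1 v=6: → [0,4); WM=-1
i=1 t=0 v=5: → [0,4); WM=-1
i=2 t=5 v=4: → [4,8); WM=3
i=3 t=5 v=8: → [4,8); WM=3
i=4 t=4 v=3: → [4,8); WM=3
i=5 t=6 v=3: → [4,8); WM=4; [0,4) fires=2
i=6 t=6 v=8: → [4,8); WM=4
i=7 t=9 v=3: → [8,12); WM=7
i=8 t=5 v=9: → [4,8); WM=7
i=9 t=13 v=9: → [12,16); WM=11; [4,8) fires=6
i=10 t=14 v=1: → [12,16); WM=12; [8,12) fires=1
i=11 t=15 v=2: → [12,16); WM=13
i=12 t=12 v=7: → [12,16); WM=13
i=13 t=14 v=2: → [12,16); WM=13
i=14 t=16 v=2: → [16,20); WM=14
i=15 t=16 v=7: → [16,20); WM=14
i=16 t=14 v=1: → [12,16); WM=14
i=17 t=21 v=3: → [20,24); WM=19; [12,16) fires=6
i=18 t=17 v=4: → [16,20); WM=19

10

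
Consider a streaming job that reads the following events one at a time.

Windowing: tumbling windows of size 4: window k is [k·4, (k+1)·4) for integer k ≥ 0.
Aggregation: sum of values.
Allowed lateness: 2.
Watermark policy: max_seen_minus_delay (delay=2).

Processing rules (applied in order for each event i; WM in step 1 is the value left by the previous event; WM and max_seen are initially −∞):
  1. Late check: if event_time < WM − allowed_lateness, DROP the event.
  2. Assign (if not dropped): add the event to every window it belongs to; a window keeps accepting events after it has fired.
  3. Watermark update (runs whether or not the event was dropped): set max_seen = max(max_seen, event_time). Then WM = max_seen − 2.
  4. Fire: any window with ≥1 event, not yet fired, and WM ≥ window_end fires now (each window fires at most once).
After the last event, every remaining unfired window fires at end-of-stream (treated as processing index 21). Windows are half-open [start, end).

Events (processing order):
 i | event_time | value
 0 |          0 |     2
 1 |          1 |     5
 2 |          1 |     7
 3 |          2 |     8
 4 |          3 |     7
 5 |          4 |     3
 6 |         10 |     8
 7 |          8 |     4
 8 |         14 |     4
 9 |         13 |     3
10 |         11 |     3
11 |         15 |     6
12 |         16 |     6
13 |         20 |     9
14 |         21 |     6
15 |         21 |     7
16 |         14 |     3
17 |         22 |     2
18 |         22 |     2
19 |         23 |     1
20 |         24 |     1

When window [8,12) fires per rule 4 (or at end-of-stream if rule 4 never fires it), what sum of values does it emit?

i=0 t=0 v=2: → [0,4); WM=-2
i=1 t=1 v=5: → [0,4); WM=-1
i=2 t=1 v=7: → [0,4); WM=-1
i=3 t=2 v=8: → [0,4); WM=0
i=4 t=3 v=7: → [0,4); WM=1
i=5 t=4 v=3: → [4,8); WM=2
i=6 t=10 v=8: → [8,12); WM=8; [0,4) fires=29 [4,8) fires=3
i=7 t=8 v=4: → [8,12); WM=8
i=8 t=14 v=4: → [12,16); WM=12; [8,12) fires=12
i=9 t=13 v=3: → [12,16); WM=12
i=10 t=11 v=3: → [8,12); WM=12
i=11 t=15 v=6: → [12,16); WM=13
i=12 t=16 v=6: → [16,20); WM=14
i=13 t=20 v=9: → [20,24); WM=18; [12,16) fires=13
i=14 t=21 v=6: → [20,24); WM=19
i=15 t=21 v=7: → [20,24); WM=19
i=16 t=14 v=3: DROP (t<19-2); WM=19
i=17 t=22 v=2: → [20,24); WM=20; [16,20) fires=6
i=18 t=22 v=2: → [20,24); WM=20
i=19 t=23 v=1: → [20,24); WM=21
i=20 t=24 v=1: → [24,28); WM=22

12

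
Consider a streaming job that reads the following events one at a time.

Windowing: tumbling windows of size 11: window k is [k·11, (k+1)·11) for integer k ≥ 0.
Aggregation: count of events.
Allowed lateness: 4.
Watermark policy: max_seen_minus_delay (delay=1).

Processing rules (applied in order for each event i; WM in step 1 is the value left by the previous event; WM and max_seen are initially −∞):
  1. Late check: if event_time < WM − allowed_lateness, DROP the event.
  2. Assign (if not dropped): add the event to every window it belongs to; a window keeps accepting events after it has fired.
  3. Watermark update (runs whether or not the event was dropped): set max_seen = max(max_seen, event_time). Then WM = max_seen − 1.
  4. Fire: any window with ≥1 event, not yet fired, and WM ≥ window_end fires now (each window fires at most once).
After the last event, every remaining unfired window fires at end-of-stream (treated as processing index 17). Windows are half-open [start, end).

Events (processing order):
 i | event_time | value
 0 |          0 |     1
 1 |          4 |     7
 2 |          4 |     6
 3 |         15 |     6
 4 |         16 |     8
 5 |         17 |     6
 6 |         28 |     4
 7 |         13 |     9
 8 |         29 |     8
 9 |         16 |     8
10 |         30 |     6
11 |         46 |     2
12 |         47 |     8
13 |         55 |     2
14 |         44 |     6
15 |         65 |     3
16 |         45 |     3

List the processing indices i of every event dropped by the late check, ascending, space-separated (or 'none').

7 9 14 16

i=0 t=0 v=1: → [0,11); WM=-1
i=1 t=4 v=7: → [0,11); WM=3
i=2 t=4 v=6: → [0,11); WM=3
i=3 t=15 v=6: → [11,22); WM=14; [0,11) fires=3
i=4 t=16 v=8: → [11,22); WM=15
i=5 t=17 v=6: → [11,22); WM=16
i=6 t=28 v=4: → [22,33); WM=27; [11,22) fires=3
i=7 t=13 v=9: DROP (t<27-4); WM=27
i=8 t=29 v=8: → [22,33); WM=28
i=9 t=16 v=8: DROP (t<28-4); WM=28
i=10 t=30 v=6: → [22,33); WM=29
i=11 t=46 v=2: → [44,55); WM=45; [22,33) fires=3
i=12 t=47 v=8: → [44,55); WM=46
i=13 t=55 v=2: → [55,66); WM=54
i=14 t=44 v=6: DROP (t<54-4); WM=54
i=15 t=65 v=3: → [55,66); WM=64; [44,55) fires=2
i=16 t=45 v=3: DROP (t<64-4); WM=64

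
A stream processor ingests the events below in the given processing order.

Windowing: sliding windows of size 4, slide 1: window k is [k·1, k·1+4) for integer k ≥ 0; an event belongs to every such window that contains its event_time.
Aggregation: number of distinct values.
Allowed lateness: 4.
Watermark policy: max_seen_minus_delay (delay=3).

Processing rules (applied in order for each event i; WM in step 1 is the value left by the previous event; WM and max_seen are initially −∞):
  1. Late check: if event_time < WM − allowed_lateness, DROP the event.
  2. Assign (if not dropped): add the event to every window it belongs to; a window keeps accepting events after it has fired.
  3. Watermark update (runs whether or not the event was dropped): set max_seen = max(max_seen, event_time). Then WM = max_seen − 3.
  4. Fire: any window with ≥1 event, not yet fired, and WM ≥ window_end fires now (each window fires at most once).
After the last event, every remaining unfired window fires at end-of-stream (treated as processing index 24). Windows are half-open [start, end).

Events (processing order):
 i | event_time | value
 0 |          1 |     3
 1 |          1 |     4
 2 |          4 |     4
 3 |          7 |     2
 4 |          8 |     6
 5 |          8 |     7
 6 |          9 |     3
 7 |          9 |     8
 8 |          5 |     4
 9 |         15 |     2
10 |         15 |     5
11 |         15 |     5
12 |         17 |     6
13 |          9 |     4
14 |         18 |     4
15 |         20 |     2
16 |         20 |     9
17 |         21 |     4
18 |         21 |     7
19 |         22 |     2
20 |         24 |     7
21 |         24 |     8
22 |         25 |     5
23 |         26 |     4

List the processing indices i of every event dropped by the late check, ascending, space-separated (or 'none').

i=0 t=1 v=3: → [1,5),[0,4); WM=-2
i=1 t=1 v=4: → [1,5),[0,4); WM=-2
i=2 t=4 v=4: → [4,8),[3,7),[2,6),[1,5); WM=1
i=3 t=7 v=2: → [7,11),[6,10),[5,9),[4,8); WM=4; [0,4) fires=2
i=4 t=8 v=6: → [8,12),[7,11),[6,10),[5,9); WM=5; [1,5) fires=2
i=5 t=8 v=7: → [8,12),[7,11),[6,10),[5,9); WM=5
i=6 t=9 v=3: → [9,13),[8,12),[7,11),[6,10); WM=6; [2,6) fires=1
i=7 t=9 v=8: → [9,13),[8,12),[7,11),[6,10); WM=6
i=8 t=5 v=4: → [5,9),[4,8),[3,7),[2,6); WM=6
i=9 t=15 v=2: → [15,19),[14,18),[13,17),[12,16); WM=12; [3,7) fires=1 [4,8) fires=2 [5,9) fires=4 [6,10) fires=5 [7,11) fires=5 [8,12) fires=4
i=10 t=15 v=5: → [15,19),[14,18),[13,17),[12,16); WM=12
i=11 t=15 v=5: → [15,19),[14,18),[13,17),[12,16); WM=12
i=12 t=17 v=6: → [17,21),[16,20),[15,19),[14,18); WM=14; [9,13) fires=2
i=13 t=9 v=4: DROP (t<14-4); WM=14
i=14 t=18 v=4: → [18,22),[17,21),[16,20),[15,19); WM=15
i=15 t=20 v=2: → [20,24),[19,23),[18,22),[17,21); WM=17; [12,16) fires=2 [13,17) fires=2
i=16 t=20 v=9: → [20,24),[19,23),[18,22),[17,21); WM=17
i=17 t=21 v=4: → [21,25),[20,24),[19,23),[18,22); WM=18; [14,18) fires=3
i=18 t=21 v=7: → [21,25),[20,24),[19,23),[18,22); WM=18
i=19 t=22 v=2: → [22,26),[21,25),[20,24),[19,23); WM=19; [15,19) fires=4
i=20 t=24 v=7: → [24,28),[23,27),[22,26),[21,25); WM=21; [16,20) fires=2 [17,21) fires=4
i=21 t=24 v=8: → [24,28),[23,27),[22,26),[21,25); WM=21
i=22 t=25 v=5: → [25,29),[24,28),[23,27),[22,26); WM=22; [18,22) fires=4
i=23 t=26 v=4: → [26,30),[25,29),[24,28),[23,27); WM=23; [19,23) fires=4

13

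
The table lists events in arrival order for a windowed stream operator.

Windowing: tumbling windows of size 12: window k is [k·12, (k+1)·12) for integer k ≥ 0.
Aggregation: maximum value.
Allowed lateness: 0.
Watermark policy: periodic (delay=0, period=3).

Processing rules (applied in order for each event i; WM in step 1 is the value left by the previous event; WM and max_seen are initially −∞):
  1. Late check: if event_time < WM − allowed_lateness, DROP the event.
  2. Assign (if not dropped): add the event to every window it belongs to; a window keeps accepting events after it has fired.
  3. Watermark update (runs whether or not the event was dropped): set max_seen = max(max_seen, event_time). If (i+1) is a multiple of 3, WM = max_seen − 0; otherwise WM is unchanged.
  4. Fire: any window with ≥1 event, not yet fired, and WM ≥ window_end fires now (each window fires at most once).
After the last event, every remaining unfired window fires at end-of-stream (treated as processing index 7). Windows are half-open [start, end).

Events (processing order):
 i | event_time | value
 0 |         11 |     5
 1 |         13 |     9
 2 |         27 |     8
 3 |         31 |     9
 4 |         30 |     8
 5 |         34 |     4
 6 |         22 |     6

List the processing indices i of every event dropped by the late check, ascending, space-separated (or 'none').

6

i=0 t=11 v=5: → [0,12); WM=−∞
i=1 t=13 v=9: → [12,24); WM=−∞
i=2 t=27 v=8: → [24,36); WM=27; [0,12) fires=5 [12,24) fires=9
i=3 t=31 v=9: → [24,36); WM=27
i=4 t=30 v=8: → [24,36); WM=27
i=5 t=34 v=4: → [24,36); WM=34
i=6 t=22 v=6: DROP (t<34-0); WM=34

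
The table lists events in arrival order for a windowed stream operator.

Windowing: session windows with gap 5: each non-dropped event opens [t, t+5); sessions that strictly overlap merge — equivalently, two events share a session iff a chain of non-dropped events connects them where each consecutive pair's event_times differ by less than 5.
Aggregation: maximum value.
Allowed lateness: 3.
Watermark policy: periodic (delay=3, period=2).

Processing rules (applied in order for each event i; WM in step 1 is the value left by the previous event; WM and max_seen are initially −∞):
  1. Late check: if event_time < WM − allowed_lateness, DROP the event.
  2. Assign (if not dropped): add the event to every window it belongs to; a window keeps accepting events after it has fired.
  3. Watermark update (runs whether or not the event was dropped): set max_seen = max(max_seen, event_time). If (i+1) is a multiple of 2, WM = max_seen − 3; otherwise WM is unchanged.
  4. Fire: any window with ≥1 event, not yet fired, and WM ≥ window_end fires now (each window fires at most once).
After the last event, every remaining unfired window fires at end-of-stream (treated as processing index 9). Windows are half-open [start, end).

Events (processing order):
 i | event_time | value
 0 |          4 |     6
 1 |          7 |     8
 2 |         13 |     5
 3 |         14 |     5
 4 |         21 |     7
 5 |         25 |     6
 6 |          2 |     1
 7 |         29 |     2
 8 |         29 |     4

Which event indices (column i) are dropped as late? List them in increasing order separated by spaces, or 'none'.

i=0 t=4 v=6: → [4,9); WM=−∞
i=1 t=7 v=8: → [4,12); WM=4
i=2 t=13 v=5: → [13,18); WM=4
i=3 t=14 v=5: → [13,19); WM=11
i=4 t=21 v=7: → [21,26); WM=11
i=5 t=25 v=6: → [21,30); WM=22
i=6 t=2 v=1: DROP (t<22-3); WM=22
i=7 t=29 v=2: → [21,34); WM=26
i=8 t=29 v=4: → [21,34); WM=26

6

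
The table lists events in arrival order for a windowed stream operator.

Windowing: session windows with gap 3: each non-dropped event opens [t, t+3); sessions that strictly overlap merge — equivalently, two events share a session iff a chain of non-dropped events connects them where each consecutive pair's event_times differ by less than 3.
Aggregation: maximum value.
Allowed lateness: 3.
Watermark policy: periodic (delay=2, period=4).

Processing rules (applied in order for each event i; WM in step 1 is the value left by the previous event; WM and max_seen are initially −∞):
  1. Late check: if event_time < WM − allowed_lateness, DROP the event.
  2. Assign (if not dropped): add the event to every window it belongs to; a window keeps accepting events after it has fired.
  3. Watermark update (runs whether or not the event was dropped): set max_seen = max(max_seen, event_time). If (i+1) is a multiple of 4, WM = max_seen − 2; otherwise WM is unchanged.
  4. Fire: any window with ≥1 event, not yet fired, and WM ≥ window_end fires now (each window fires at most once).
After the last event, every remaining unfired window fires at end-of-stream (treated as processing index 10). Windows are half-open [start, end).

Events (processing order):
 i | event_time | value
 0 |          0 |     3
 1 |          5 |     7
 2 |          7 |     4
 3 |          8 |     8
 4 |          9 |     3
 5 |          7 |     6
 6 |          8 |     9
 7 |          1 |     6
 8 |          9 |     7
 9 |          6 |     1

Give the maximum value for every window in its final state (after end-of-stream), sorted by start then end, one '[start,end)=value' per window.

i=0 t=0 v=3: → [0,3); WM=−∞
i=1 t=5 v=7: → [5,8); WM=−∞
i=2 t=7 v=4: → [5,10); WM=−∞
i=3 t=8 v=8: → [5,11); WM=6
i=4 t=9 v=3: → [5,12); WM=6
i=5 t=7 v=6: → [5,12); WM=6
i=6 t=8 v=9: → [5,12); WM=6
i=7 t=1 v=6: DROP (t<6-3); WM=7
i=8 t=9 v=7: → [5,12); WM=7
i=9 t=6 v=1: → [5,12); WM=7

[0,3)=3 [5,12)=9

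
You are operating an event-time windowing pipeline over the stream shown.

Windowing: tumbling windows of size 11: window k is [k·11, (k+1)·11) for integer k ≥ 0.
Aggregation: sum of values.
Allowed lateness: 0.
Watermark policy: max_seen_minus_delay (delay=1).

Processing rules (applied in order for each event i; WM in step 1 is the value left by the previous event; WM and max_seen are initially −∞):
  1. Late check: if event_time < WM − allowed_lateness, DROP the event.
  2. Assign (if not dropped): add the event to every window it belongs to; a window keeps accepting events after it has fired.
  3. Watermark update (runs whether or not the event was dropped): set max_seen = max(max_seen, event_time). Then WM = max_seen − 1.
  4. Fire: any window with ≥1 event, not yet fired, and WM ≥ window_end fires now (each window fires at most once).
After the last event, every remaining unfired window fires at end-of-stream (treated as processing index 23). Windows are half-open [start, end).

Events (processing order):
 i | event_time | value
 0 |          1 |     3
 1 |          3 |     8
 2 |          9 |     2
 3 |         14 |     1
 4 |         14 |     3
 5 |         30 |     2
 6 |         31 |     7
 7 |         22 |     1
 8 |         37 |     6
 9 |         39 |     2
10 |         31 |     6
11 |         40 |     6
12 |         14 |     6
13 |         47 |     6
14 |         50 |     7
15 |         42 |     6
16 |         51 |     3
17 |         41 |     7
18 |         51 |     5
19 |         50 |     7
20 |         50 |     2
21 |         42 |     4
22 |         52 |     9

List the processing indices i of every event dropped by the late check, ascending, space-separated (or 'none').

7 10 12 15 17 21

i=0 t=1 v=3: → [0,11); WM=0
i=1 t=3 v=8: → [0,11); WM=2
i=2 t=9 v=2: → [0,11); WM=8
i=3 t=14 v=1: → [11,22); WM=13; [0,11) fires=13
i=4 t=14 v=3: → [11,22); WM=13
i=5 t=30 v=2: → [22,33); WM=29; [11,22) fires=4
i=6 t=31 v=7: → [22,33); WM=30
i=7 t=22 v=1: DROP (t<30-0); WM=30
i=8 t=37 v=6: → [33,44); WM=36; [22,33) fires=9
i=9 t=39 v=2: → [33,44); WM=38
i=10 t=31 v=6: DROP (t<38-0); WM=38
i=11 t=40 v=6: → [33,44); WM=39
i=12 t=14 v=6: DROP (t<39-0); WM=39
i=13 t=47 v=6: → [44,55); WM=46; [33,44) fires=14
i=14 t=50 v=7: → [44,55); WM=49
i=15 t=42 v=6: DROP (t<49-0); WM=49
i=16 t=51 v=3: → [44,55); WM=50
i=17 t=41 v=7: DROP (t<50-0); WM=50
i=18 t=51 v=5: → [44,55); WM=50
i=19 t=50 v=7: → [44,55); WM=50
i=20 t=50 v=2: → [44,55); WM=50
i=21 t=42 v=4: DROP (t<50-0); WM=50
i=22 t=52 v=9: → [44,55); WM=51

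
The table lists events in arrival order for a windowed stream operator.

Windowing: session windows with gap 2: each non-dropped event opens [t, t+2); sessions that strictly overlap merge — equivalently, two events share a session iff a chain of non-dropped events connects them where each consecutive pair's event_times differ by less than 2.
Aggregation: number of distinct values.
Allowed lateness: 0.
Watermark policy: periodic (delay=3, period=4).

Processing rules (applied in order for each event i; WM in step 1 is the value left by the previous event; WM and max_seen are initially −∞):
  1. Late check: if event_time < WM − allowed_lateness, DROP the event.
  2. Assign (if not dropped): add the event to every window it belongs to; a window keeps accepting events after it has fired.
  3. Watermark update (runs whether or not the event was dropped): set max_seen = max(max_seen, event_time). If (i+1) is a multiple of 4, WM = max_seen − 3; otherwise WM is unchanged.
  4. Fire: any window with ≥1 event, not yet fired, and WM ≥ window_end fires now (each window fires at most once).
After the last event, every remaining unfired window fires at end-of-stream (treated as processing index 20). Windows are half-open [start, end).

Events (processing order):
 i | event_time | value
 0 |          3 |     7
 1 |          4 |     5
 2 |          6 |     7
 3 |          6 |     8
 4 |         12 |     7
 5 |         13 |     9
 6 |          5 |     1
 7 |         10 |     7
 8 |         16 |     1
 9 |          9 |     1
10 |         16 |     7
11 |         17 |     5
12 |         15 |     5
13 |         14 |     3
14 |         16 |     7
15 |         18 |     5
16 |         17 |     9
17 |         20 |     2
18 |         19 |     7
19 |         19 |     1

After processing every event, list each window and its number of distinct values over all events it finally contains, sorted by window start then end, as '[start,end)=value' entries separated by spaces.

[3,8)=4 [10,12)=1 [12,22)=6

i=0 t=3 v=7: → [3,5); WM=−∞
i=1 t=4 v=5: → [3,6); WM=−∞
i=2 t=6 v=7: → [6,8); WM=−∞
i=3 t=6 v=8: → [6,8); WM=3
i=4 t=12 v=7: → [12,14); WM=3
i=5 t=13 v=9: → [12,15); WM=3
i=6 t=5 v=1: → [3,8); WM=3
i=7 t=10 v=7: → [10,12); WM=10
i=8 t=16 v=1: → [16,18); WM=10
i=9 t=9 v=1: DROP (t<10-0); WM=10
i=10 t=16 v=7: → [16,18); WM=10
i=11 t=17 v=5: → [16,19); WM=14
i=12 t=15 v=5: → [15,19); WM=14
i=13 t=14 v=3: → [12,19); WM=14
i=14 t=16 v=7: → [12,19); WM=14
i=15 t=18 v=5: → [12,20); WM=15
i=16 t=17 v=9: → [12,20); WM=15
i=17 t=20 v=2: → [20,22); WM=15
i=18 t=19 v=7: → [12,22); WM=15
i=19 t=19 v=1: → [12,22); WM=17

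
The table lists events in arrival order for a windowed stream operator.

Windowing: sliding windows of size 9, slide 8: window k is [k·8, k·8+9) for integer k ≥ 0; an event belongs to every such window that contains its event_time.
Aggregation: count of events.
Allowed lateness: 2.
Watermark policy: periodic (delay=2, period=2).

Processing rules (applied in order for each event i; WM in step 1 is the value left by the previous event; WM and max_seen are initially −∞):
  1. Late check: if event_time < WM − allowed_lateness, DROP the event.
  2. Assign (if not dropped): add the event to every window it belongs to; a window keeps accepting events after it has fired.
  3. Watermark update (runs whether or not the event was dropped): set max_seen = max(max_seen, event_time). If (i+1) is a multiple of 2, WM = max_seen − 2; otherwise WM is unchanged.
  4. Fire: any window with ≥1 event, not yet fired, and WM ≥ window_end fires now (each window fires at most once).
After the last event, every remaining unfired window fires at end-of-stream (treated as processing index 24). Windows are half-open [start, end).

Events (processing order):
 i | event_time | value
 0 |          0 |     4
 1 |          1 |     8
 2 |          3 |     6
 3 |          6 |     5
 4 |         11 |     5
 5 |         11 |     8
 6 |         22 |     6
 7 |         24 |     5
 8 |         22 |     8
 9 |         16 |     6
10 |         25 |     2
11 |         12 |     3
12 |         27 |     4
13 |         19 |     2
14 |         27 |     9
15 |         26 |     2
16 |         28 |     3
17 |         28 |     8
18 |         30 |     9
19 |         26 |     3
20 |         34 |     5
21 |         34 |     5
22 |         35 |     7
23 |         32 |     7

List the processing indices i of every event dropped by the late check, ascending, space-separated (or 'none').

9 11 13

i=0 t=0 v=4: → [0,9); WM=−∞
i=1 t=1 v=8: → [0,9); WM=-1
i=2 t=3 v=6: → [0,9); WM=-1
i=3 t=6 v=5: → [0,9); WM=4
i=4 t=11 v=5: → [8,17); WM=4
i=5 t=11 v=8: → [8,17); WM=9; [0,9) fires=4
i=6 t=22 v=6: → [16,25); WM=9
i=7 t=24 v=5: → [24,33),[16,25); WM=22; [8,17) fires=2
i=8 t=22 v=8: → [16,25); WM=22
i=9 t=16 v=6: DROP (t<22-2); WM=22
i=10 t=25 v=2: → [24,33); WM=22
i=11 t=12 v=3: DROP (t<22-2); WM=23
i=12 t=27 v=4: → [24,33); WM=23
i=13 t=19 v=2: DROP (t<23-2); WM=25; [16,25) fires=3
i=14 t=27 v=9: → [24,33); WM=25
i=15 t=26 v=2: → [24,33); WM=25
i=16 t=28 v=3: → [24,33); WM=25
i=17 t=28 v=8: → [24,33); WM=26
i=18 t=30 v=9: → [24,33); WM=26
i=19 t=26 v=3: → [24,33); WM=28
i=20 t=34 v=5: → [32,41); WM=28
i=21 t=34 v=5: → [32,41); WM=32
i=22 t=35 v=7: → [32,41); WM=32
i=23 t=32 v=7: → [32,41),[24,33); WM=33; [24,33) fires=10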